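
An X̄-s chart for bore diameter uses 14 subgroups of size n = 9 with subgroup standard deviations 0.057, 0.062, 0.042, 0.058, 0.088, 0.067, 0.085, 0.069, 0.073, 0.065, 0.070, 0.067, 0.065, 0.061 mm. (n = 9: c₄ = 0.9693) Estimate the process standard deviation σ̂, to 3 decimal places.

0.068

s̄ = (0.057 + 0.062 + 0.042 + 0.058 + 0.088 + 0.067 + 0.085 + 0.069 + 0.073 + 0.065 + 0.070 + 0.067 + 0.065 + 0.061) / 14 = 0.0664
σ̂ = s̄ / c₄ = 0.0664 / 0.9693 = 0.0685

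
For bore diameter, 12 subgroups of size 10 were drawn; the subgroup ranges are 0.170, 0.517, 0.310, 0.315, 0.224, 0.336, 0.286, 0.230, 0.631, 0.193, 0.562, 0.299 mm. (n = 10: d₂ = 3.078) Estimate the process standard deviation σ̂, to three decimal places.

R̄ = (0.170 + 0.517 + 0.310 + 0.315 + 0.224 + 0.336 + 0.286 + 0.230 + 0.631 + 0.193 + 0.562 + 0.299) / 12 = 0.3394
σ̂ = R̄ / d₂ = 0.3394 / 3.078 = 0.1103

0.110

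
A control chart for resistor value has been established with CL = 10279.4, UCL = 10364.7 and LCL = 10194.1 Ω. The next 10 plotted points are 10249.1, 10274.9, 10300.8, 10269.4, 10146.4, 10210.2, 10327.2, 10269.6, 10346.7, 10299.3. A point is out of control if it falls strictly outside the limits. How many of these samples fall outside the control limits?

Compare each point to [10194.1, 10364.7]: sample 5 = 10146.4 < LCL.

1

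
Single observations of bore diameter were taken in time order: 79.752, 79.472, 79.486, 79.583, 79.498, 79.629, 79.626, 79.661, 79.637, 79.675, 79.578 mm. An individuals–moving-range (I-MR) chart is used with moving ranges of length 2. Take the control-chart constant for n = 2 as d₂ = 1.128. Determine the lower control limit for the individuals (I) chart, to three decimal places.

X̄ = (79.752 + 79.472 + 79.486 + 79.583 + 79.498 + 79.629 + 79.626 + 79.661 + 79.637 + 79.675 + 79.578) / 11 = 79.5997
Moving ranges: 0.280, 0.014, 0.097, 0.085, 0.131, 0.003, 0.035, 0.024, 0.038, 0.097; M̄R̄ = 0.8040 / 10 = 0.0804
LCL = X̄ − 3·M̄R̄/d₂ = 79.5997 − 3 × 0.0804 / 1.128 = 79.3859

79.386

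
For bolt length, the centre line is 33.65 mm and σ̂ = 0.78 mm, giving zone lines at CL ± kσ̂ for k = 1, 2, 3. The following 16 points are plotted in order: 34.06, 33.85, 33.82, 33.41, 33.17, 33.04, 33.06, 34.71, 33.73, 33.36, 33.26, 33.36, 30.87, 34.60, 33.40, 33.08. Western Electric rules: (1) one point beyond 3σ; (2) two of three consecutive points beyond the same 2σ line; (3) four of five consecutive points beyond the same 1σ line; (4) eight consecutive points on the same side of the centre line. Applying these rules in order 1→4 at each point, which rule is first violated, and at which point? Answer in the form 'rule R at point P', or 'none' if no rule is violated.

Zone of each point (C = within 1σ̂, B = 1σ̂–2σ̂, A = 2σ̂–3σ̂, * = beyond 3σ̂; sign = side of CL): 1:+C, 2:+C, 3:+C, 4:-C, 5:-C, 6:-C, 7:-C, 8:+B, 9:+C, 10:-C, 11:-C, 12:-C, 13:-*, 14:+B, 15:-C, 16:-C
Rule 1 (one point beyond the 3σ limits) is satisfied at point 13.

rule 1 at point 13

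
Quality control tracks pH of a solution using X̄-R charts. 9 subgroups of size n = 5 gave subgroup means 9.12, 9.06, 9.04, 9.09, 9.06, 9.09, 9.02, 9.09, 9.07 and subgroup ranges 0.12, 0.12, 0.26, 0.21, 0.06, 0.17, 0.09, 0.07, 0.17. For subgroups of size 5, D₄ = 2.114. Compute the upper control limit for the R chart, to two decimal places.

0.30

R̄ = (0.12 + 0.12 + 0.26 + 0.21 + 0.06 + 0.17 + 0.09 + 0.07 + 0.17) / 9 = 1.2700 / 9 = 0.1411
UCL_R = D₄·R̄ = 2.114 × 0.1411 = 0.2983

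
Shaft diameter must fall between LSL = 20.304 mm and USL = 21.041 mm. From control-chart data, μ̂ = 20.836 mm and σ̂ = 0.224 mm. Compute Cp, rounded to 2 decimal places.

Cp = (USL − LSL) / (6σ̂) = (21.041 − 20.304) / (6 × 0.224) = 0.7370 / 1.3440 = 0.5484

0.55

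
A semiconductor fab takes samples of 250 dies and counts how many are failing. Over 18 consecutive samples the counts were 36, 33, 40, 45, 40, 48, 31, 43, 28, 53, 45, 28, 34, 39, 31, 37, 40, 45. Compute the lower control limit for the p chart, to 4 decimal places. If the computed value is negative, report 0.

p̄ = Σdᵢ / (k·n) = 696 / (18 × 250) = 0.15467
LCL = p̄ − 3·√(p̄(1−p̄)/n) = 0.15467 − 3 × 0.02287 = 0.08606

0.0861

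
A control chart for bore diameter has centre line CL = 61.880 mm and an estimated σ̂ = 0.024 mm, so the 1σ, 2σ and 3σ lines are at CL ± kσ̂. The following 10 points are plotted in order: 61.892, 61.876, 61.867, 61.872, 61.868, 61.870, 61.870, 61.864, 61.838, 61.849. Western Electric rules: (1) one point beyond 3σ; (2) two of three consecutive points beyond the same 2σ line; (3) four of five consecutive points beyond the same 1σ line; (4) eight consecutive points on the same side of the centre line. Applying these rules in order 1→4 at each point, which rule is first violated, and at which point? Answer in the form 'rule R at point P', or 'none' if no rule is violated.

Zone of each point (C = within 1σ̂, B = 1σ̂–2σ̂, A = 2σ̂–3σ̂, * = beyond 3σ̂; sign = side of CL): 1:+C, 2:-C, 3:-C, 4:-C, 5:-C, 6:-C, 7:-C, 8:-C, 9:-B, 10:-B
Rule 4 (eight consecutive points on the same side of the centre line) is satisfied at point 9.

rule 4 at point 9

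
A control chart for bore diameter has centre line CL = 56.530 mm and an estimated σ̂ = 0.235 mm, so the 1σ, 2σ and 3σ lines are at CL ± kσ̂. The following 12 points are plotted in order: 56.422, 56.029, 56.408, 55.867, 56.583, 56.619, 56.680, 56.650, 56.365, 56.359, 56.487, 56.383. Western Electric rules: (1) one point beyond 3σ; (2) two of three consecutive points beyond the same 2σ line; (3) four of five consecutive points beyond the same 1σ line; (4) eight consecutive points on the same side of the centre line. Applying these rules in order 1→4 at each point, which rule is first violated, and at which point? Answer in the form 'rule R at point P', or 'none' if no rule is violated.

Zone of each point (C = within 1σ̂, B = 1σ̂–2σ̂, A = 2σ̂–3σ̂, * = beyond 3σ̂; sign = side of CL): 1:-C, 2:-A, 3:-C, 4:-A, 5:+C, 6:+C, 7:+C, 8:+C, 9:-C, 10:-C, 11:-C, 12:-C
Rule 2 (two of three consecutive points beyond the same 2σ limit) is satisfied at point 4.

rule 2 at point 4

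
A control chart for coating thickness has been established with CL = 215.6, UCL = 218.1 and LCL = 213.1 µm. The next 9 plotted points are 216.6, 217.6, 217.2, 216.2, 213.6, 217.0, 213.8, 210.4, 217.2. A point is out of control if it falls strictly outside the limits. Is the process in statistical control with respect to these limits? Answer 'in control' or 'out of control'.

Compare each point to [213.1, 218.1]: sample 8 = 210.4 < LCL.

out of control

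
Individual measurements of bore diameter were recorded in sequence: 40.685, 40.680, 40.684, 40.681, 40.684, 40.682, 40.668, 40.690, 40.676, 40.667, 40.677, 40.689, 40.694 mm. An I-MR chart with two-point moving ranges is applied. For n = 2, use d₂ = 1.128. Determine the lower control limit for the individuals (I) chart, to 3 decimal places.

40.658

X̄ = (40.685 + 40.680 + 40.684 + 40.681 + 40.684 + 40.682 + 40.668 + 40.690 + 40.676 + 40.667 + 40.677 + 40.689 + 40.694) / 13 = 40.6813
Moving ranges: 0.005, 0.004, 0.003, 0.003, 0.002, 0.014, 0.022, 0.014, 0.009, 0.010, 0.012, 0.005; M̄R̄ = 0.1030 / 12 = 0.0086
LCL = X̄ − 3·M̄R̄/d₂ = 40.6813 − 3 × 0.0086 / 1.128 = 40.6585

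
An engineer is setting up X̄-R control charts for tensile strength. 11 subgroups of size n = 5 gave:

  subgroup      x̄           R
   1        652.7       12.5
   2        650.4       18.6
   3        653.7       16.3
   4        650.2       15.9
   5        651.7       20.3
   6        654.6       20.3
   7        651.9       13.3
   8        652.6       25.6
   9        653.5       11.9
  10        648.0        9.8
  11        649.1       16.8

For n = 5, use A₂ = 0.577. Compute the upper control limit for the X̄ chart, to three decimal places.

661.183

X̄̄ = (652.7 + 650.4 + 653.7 + 650.2 + 651.7 + 654.6 + 651.9 + 652.6 + 653.5 + 648.0 + 649.1) / 11 = 7168.4000 / 11 = 651.6727
R̄ = (12.5 + 18.6 + 16.3 + 15.9 + 20.3 + 20.3 + 13.3 + 25.6 + 11.9 + 9.8 + 16.8) / 11 = 181.3000 / 11 = 16.4818
UCL = X̄̄ + A₂·R̄ = 651.6727 + 0.577 × 16.4818 = 661.1827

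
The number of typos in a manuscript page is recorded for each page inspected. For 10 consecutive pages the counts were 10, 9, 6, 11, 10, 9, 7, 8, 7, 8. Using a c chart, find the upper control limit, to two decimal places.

17.25

c̄ = (10 + 9 + 6 + 11 + 10 + 9 + 7 + 8 + 7 + 8) / 10 = 85 / 10 = 8.5000
UCL = c̄ + 3√c̄ = 8.5000 + 3 × √8.5000 = 8.5000 + 3 × 2.9155 = 17.2464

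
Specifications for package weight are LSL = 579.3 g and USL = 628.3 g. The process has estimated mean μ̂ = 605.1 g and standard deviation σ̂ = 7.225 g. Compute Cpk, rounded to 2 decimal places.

Cpu = (USL − μ̂) / (3σ̂) = (628.3 − 605.1) / (3 × 7.225) = 1.0704; Cpl = (μ̂ − LSL) / (3σ̂) = (605.1 − 579.3) / (3 × 7.225) = 1.1903; Cpk = min(Cpu, Cpl) = 1.0704

1.07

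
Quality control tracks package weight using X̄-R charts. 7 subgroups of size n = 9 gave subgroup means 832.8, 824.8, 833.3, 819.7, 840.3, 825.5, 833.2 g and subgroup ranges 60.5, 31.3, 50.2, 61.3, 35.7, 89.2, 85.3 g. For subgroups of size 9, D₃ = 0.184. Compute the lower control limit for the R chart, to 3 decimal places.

R̄ = (60.5 + 31.3 + 50.2 + 61.3 + 35.7 + 89.2 + 85.3) / 7 = 413.5000 / 7 = 59.0714
LCL_R = D₃·R̄ = 0.184 × 59.0714 = 10.8691

10.869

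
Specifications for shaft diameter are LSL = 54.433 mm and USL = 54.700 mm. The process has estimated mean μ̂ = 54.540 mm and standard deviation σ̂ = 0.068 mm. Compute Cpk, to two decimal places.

Cpu = (USL − μ̂) / (3σ̂) = (54.700 − 54.540) / (3 × 0.068) = 0.7843; Cpl = (μ̂ − LSL) / (3σ̂) = (54.540 − 54.433) / (3 × 0.068) = 0.5245; Cpk = min(Cpu, Cpl) = 0.5245

0.52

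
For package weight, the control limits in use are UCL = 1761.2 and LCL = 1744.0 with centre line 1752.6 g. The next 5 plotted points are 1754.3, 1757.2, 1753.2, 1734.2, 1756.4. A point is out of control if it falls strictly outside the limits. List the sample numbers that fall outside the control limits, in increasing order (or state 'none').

4

Compare each point to [1744.0, 1761.2]: sample 4 = 1734.2 < LCL.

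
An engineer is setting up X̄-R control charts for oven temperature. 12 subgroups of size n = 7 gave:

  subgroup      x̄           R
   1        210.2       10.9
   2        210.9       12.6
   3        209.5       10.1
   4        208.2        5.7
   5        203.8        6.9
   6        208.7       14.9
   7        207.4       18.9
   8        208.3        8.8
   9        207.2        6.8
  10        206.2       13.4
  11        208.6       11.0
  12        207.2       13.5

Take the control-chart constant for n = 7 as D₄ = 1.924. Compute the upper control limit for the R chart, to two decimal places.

R̄ = (10.9 + 12.6 + 10.1 + 5.7 + 6.9 + 14.9 + 18.9 + 8.8 + 6.8 + 13.4 + 11.0 + 13.5) / 12 = 133.5000 / 12 = 11.1250
UCL_R = D₄·R̄ = 1.924 × 11.1250 = 21.4045

21.40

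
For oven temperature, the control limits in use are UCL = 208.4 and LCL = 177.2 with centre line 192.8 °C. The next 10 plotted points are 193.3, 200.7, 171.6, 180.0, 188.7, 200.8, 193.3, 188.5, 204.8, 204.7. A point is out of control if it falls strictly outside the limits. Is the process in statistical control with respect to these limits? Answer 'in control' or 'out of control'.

out of control

Compare each point to [177.2, 208.4]: sample 3 = 171.6 < LCL.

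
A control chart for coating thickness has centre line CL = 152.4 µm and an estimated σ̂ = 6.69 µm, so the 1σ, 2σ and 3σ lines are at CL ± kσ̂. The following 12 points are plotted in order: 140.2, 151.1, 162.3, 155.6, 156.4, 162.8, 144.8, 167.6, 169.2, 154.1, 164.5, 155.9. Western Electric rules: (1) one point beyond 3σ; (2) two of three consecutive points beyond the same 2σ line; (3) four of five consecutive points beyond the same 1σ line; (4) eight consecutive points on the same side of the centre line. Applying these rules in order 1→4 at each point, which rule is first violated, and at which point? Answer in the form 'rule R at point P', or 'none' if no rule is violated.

rule 2 at point 9

Zone of each point (C = within 1σ̂, B = 1σ̂–2σ̂, A = 2σ̂–3σ̂, * = beyond 3σ̂; sign = side of CL): 1:-B, 2:-C, 3:+B, 4:+C, 5:+C, 6:+B, 7:-B, 8:+A, 9:+A, 10:+C, 11:+B, 12:+C
Rule 2 (two of three consecutive points beyond the same 2σ limit) is satisfied at point 9.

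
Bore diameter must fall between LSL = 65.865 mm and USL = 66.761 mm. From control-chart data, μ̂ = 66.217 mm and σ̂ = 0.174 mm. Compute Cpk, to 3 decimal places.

Cpu = (USL − μ̂) / (3σ̂) = (66.761 − 66.217) / (3 × 0.174) = 1.0421; Cpl = (μ̂ − LSL) / (3σ̂) = (66.217 − 65.865) / (3 × 0.174) = 0.6743; Cpk = min(Cpu, Cpl) = 0.6743

0.674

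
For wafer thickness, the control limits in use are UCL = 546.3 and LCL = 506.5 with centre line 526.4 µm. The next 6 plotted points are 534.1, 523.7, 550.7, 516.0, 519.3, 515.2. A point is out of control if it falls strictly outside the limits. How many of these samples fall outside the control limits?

1

Compare each point to [506.5, 546.3]: sample 3 = 550.7 > UCL.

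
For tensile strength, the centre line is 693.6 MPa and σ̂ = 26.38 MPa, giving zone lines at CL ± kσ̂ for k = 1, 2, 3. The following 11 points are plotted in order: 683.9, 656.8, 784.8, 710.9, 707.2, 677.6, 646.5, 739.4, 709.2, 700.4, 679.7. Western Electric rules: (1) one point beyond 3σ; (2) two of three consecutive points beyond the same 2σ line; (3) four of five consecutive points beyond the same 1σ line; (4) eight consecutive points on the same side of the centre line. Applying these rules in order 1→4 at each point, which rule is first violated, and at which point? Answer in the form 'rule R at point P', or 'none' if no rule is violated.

rule 1 at point 3

Zone of each point (C = within 1σ̂, B = 1σ̂–2σ̂, A = 2σ̂–3σ̂, * = beyond 3σ̂; sign = side of CL): 1:-C, 2:-B, 3:+*, 4:+C, 5:+C, 6:-C, 7:-B, 8:+B, 9:+C, 10:+C, 11:-C
Rule 1 (one point beyond the 3σ limits) is satisfied at point 3.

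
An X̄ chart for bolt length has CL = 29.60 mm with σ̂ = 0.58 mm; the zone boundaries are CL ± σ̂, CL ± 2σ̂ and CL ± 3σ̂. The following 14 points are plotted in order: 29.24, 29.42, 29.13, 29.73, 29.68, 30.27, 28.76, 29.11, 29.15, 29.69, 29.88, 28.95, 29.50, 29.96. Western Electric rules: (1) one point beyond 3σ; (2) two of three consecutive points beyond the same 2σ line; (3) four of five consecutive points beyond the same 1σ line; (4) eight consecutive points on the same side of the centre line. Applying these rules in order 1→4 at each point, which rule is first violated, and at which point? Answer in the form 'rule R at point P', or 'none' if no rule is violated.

none

Zone of each point (C = within 1σ̂, B = 1σ̂–2σ̂, A = 2σ̂–3σ̂, * = beyond 3σ̂; sign = side of CL): 1:-C, 2:-C, 3:-C, 4:+C, 5:+C, 6:+B, 7:-B, 8:-C, 9:-C, 10:+C, 11:+C, 12:-B, 13:-C, 14:+C
No rule fires across all 14 points.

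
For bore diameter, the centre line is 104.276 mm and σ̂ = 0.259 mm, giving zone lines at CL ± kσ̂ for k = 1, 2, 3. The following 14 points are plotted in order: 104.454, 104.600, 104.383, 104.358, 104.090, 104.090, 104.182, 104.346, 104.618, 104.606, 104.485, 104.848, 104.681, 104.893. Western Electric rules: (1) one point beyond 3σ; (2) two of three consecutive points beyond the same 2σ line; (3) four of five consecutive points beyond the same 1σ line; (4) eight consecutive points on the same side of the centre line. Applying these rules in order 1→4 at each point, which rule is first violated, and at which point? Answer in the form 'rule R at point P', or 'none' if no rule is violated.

Zone of each point (C = within 1σ̂, B = 1σ̂–2σ̂, A = 2σ̂–3σ̂, * = beyond 3σ̂; sign = side of CL): 1:+C, 2:+B, 3:+C, 4:+C, 5:-C, 6:-C, 7:-C, 8:+C, 9:+B, 10:+B, 11:+C, 12:+A, 13:+B, 14:+A
Rule 3 (four of five consecutive points beyond the same 1σ limit) is satisfied at point 13.

rule 3 at point 13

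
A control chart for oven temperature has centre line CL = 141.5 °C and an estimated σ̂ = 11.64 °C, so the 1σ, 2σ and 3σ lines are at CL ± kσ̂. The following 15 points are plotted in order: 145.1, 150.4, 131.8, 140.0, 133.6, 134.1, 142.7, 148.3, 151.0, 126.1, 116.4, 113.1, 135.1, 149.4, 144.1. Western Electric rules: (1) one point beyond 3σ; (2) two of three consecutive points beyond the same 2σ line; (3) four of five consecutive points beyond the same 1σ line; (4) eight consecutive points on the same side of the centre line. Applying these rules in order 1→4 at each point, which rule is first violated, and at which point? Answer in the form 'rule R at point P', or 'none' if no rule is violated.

rule 2 at point 12

Zone of each point (C = within 1σ̂, B = 1σ̂–2σ̂, A = 2σ̂–3σ̂, * = beyond 3σ̂; sign = side of CL): 1:+C, 2:+C, 3:-C, 4:-C, 5:-C, 6:-C, 7:+C, 8:+C, 9:+C, 10:-B, 11:-A, 12:-A, 13:-C, 14:+C, 15:+C
Rule 2 (two of three consecutive points beyond the same 2σ limit) is satisfied at point 12.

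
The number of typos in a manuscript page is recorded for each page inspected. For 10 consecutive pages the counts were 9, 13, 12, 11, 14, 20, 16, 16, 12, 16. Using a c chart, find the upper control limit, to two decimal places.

c̄ = (9 + 13 + 12 + 11 + 14 + 20 + 16 + 16 + 12 + 16) / 10 = 139 / 10 = 13.9000
UCL = c̄ + 3√c̄ = 13.9000 + 3 × √13.9000 = 13.9000 + 3 × 3.7283 = 25.0848

25.08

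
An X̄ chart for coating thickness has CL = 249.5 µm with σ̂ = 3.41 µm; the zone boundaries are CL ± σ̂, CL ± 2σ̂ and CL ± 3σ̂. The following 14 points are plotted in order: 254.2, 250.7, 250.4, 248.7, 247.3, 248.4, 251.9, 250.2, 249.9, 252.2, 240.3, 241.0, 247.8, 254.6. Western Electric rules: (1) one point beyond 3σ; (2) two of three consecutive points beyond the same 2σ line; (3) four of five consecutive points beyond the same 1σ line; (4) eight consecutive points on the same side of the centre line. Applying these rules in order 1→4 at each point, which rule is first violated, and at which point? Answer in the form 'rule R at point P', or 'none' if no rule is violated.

rule 2 at point 12

Zone of each point (C = within 1σ̂, B = 1σ̂–2σ̂, A = 2σ̂–3σ̂, * = beyond 3σ̂; sign = side of CL): 1:+B, 2:+C, 3:+C, 4:-C, 5:-C, 6:-C, 7:+C, 8:+C, 9:+C, 10:+C, 11:-A, 12:-A, 13:-C, 14:+B
Rule 2 (two of three consecutive points beyond the same 2σ limit) is satisfied at point 12.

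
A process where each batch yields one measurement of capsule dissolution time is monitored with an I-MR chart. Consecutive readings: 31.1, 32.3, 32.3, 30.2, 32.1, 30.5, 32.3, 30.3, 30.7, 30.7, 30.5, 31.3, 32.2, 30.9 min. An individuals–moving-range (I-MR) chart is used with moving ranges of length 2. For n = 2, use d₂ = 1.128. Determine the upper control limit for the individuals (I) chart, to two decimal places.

X̄ = (31.1 + 32.3 + 32.3 + 30.2 + 32.1 + 30.5 + 32.3 + 30.3 + 30.7 + 30.7 + 30.5 + 31.3 + 32.2 + 30.9) / 14 = 31.2429
Moving ranges: 1.2, 0.0, 2.1, 1.9, 1.6, 1.8, 2.0, 0.4, 0.0, 0.2, 0.8, 0.9, 1.3; M̄R̄ = 14.2000 / 13 = 1.0923
UCL = X̄ + 3·M̄R̄/d₂ = 31.2429 + 3 × 1.0923 / 1.128 = 34.1479

34.15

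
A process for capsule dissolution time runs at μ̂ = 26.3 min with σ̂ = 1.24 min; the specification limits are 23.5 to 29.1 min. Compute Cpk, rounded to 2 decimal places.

Cpu = (USL − μ̂) / (3σ̂) = (29.1 − 26.3) / (3 × 1.24) = 0.7527; Cpl = (μ̂ − LSL) / (3σ̂) = (26.3 − 23.5) / (3 × 1.24) = 0.7527; Cpk = min(Cpu, Cpl) = 0.7527

0.75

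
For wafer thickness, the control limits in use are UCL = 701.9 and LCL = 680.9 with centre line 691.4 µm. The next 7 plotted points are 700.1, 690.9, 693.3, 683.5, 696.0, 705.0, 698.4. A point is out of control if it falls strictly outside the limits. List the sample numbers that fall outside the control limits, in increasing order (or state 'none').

6

Compare each point to [680.9, 701.9]: sample 6 = 705.0 > UCL.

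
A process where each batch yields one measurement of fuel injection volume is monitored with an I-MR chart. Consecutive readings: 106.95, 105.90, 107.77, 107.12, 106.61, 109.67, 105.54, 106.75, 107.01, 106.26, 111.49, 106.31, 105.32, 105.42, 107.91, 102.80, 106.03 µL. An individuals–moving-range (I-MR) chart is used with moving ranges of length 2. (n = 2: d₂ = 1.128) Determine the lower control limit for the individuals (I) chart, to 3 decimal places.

100.802

X̄ = (106.95 + 105.90 + 107.77 + 107.12 + 106.61 + 109.67 + 105.54 + 106.75 + 107.01 + 106.26 + 111.49 + 106.31 + 105.32 + 105.42 + 107.91 + 102.80 + 106.03) / 17 = 106.7565
Moving ranges: 1.05, 1.87, 0.65, 0.51, 3.06, 4.13, 1.21, 0.26, 0.75, 5.23, 5.18, 0.99, 0.10, 2.49, 5.11, 3.23; M̄R̄ = 35.8200 / 16 = 2.2388
LCL = X̄ − 3·M̄R̄/d₂ = 106.7565 − 3 × 2.2388 / 1.128 = 100.8023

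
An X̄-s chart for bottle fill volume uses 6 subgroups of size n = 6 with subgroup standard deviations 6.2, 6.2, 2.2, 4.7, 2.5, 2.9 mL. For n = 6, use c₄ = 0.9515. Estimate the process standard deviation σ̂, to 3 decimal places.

s̄ = (6.2 + 6.2 + 2.2 + 4.7 + 2.5 + 2.9) / 6 = 4.1167
σ̂ = s̄ / c₄ = 4.1167 / 0.9515 = 4.3265

4.327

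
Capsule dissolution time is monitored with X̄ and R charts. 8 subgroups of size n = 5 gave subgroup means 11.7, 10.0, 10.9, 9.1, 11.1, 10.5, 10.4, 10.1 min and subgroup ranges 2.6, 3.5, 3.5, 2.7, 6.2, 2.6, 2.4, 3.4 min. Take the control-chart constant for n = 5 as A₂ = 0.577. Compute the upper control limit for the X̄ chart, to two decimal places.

12.42

X̄̄ = (11.7 + 10.0 + 10.9 + 9.1 + 11.1 + 10.5 + 10.4 + 10.1) / 8 = 83.8000 / 8 = 10.4750
R̄ = (2.6 + 3.5 + 3.5 + 2.7 + 6.2 + 2.6 + 2.4 + 3.4) / 8 = 26.9000 / 8 = 3.3625
UCL = X̄̄ + A₂·R̄ = 10.4750 + 0.577 × 3.3625 = 12.4152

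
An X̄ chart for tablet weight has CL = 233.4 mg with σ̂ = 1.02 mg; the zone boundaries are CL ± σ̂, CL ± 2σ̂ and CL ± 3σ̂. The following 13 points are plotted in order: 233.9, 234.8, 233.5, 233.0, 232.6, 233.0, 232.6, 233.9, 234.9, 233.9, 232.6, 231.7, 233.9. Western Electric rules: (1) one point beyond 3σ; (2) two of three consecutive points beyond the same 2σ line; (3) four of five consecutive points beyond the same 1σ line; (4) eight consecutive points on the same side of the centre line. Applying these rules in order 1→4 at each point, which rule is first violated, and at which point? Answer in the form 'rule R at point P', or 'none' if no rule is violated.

none

Zone of each point (C = within 1σ̂, B = 1σ̂–2σ̂, A = 2σ̂–3σ̂, * = beyond 3σ̂; sign = side of CL): 1:+C, 2:+B, 3:+C, 4:-C, 5:-C, 6:-C, 7:-C, 8:+C, 9:+B, 10:+C, 11:-C, 12:-B, 13:+C
No rule fires across all 13 points.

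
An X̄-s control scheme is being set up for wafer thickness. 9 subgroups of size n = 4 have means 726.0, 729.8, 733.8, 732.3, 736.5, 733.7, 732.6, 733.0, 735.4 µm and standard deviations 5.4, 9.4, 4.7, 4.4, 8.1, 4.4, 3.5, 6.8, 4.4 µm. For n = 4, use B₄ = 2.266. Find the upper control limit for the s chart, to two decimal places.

12.87

s̄ = (5.4 + 9.4 + 4.7 + 4.4 + 8.1 + 4.4 + 3.5 + 6.8 + 4.4) / 9 = 5.6778
UCL_s = B₄·s̄ = 2.266 × 5.6778 = 12.8658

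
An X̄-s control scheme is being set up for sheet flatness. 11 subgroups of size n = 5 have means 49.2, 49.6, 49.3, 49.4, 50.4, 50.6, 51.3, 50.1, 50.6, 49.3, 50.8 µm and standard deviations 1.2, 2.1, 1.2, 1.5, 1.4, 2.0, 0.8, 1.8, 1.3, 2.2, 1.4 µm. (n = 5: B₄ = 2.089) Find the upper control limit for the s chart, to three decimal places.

s̄ = (1.2 + 2.1 + 1.2 + 1.5 + 1.4 + 2.0 + 0.8 + 1.8 + 1.3 + 2.2 + 1.4) / 11 = 1.5364
UCL_s = B₄·s̄ = 2.089 × 1.5364 = 3.2095

3.209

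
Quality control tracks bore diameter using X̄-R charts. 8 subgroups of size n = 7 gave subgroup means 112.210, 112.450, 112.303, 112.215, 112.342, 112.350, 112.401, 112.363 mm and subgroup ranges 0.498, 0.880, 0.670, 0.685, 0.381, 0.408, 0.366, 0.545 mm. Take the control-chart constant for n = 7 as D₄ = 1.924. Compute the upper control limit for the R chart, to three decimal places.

R̄ = (0.498 + 0.880 + 0.670 + 0.685 + 0.381 + 0.408 + 0.366 + 0.545) / 8 = 4.4330 / 8 = 0.5541
UCL_R = D₄·R̄ = 1.924 × 0.5541 = 1.0661

1.066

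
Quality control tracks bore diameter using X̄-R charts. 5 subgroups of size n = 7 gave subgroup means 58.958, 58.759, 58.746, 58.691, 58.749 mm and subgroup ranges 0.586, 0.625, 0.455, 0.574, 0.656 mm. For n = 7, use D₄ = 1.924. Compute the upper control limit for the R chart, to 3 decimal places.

R̄ = (0.586 + 0.625 + 0.455 + 0.574 + 0.656) / 5 = 2.8960 / 5 = 0.5792
UCL_R = D₄·R̄ = 1.924 × 0.5792 = 1.1144

1.114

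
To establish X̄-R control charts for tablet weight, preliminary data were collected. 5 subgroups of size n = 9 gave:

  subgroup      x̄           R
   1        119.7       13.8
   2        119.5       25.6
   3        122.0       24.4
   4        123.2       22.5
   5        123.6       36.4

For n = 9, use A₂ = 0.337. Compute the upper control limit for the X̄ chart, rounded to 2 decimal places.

X̄̄ = (119.7 + 119.5 + 122.0 + 123.2 + 123.6) / 5 = 608.0000 / 5 = 121.6000
R̄ = (13.8 + 25.6 + 24.4 + 22.5 + 36.4) / 5 = 122.7000 / 5 = 24.5400
UCL = X̄̄ + A₂·R̄ = 121.6000 + 0.337 × 24.5400 = 129.8700

129.87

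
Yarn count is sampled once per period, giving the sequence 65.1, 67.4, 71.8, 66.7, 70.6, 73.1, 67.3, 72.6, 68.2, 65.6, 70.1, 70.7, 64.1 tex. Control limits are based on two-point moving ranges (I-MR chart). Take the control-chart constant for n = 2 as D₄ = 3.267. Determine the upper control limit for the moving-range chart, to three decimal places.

Moving ranges: 2.3, 4.4, 5.1, 3.9, 2.5, 5.8, 5.3, 4.4, 2.6, 4.5, 0.6, 6.6; M̄R̄ = 48.0000 / 12 = 4.0000
UCL_MR = D₄·M̄R̄ = 3.267 × 4.0000 = 13.0680

13.068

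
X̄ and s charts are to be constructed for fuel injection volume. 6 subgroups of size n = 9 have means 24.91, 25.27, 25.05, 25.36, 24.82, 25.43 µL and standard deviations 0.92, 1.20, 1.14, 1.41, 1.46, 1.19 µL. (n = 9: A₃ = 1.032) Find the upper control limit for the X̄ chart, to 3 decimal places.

26.399

X̄̄ = (24.91 + 25.27 + 25.05 + 25.36 + 24.82 + 25.43) / 6 = 25.1400
s̄ = (0.92 + 1.20 + 1.14 + 1.41 + 1.46 + 1.19) / 6 = 1.2200
UCL = X̄̄ + A₃·s̄ = 25.1400 + 1.032 × 1.2200 = 26.3990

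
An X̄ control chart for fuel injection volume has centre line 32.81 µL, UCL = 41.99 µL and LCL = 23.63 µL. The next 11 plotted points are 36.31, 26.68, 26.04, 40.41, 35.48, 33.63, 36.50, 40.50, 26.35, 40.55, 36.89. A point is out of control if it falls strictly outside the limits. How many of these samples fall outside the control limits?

All 11 points lie within [23.63, 41.99].

0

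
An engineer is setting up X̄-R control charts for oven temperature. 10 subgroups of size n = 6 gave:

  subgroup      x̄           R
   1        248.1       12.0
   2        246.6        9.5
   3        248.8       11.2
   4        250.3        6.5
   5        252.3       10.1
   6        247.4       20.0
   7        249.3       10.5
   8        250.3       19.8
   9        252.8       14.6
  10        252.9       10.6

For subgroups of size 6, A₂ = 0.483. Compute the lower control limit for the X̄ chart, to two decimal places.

243.85

X̄̄ = (248.1 + 246.6 + 248.8 + 250.3 + 252.3 + 247.4 + 249.3 + 250.3 + 252.8 + 252.9) / 10 = 2498.8000 / 10 = 249.8800
R̄ = (12.0 + 9.5 + 11.2 + 6.5 + 10.1 + 20.0 + 10.5 + 19.8 + 14.6 + 10.6) / 10 = 124.8000 / 10 = 12.4800
LCL = X̄̄ − A₂·R̄ = 249.8800 − 0.483 × 12.4800 = 243.8522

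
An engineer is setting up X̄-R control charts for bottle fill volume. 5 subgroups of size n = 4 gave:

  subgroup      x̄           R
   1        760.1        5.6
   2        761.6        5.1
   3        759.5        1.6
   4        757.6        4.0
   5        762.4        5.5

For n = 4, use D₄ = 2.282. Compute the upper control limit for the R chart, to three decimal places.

9.950

R̄ = (5.6 + 5.1 + 1.6 + 4.0 + 5.5) / 5 = 21.8000 / 5 = 4.3600
UCL_R = D₄·R̄ = 2.282 × 4.3600 = 9.9495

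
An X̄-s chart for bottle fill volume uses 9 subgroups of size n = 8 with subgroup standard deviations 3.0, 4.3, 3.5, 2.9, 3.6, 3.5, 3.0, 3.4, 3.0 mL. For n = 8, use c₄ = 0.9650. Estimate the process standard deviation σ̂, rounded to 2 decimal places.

s̄ = (3.0 + 4.3 + 3.5 + 2.9 + 3.6 + 3.5 + 3.0 + 3.4 + 3.0) / 9 = 3.3556
σ̂ = s̄ / c₄ = 3.3556 / 0.9650 = 3.4773

3.48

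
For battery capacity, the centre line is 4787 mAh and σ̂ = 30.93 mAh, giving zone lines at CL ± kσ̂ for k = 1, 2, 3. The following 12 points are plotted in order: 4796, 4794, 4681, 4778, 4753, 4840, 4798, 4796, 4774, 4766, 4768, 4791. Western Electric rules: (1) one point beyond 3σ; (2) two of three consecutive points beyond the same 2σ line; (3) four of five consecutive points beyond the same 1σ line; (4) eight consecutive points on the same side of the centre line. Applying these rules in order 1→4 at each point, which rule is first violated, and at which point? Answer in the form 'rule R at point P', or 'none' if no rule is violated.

Zone of each point (C = within 1σ̂, B = 1σ̂–2σ̂, A = 2σ̂–3σ̂, * = beyond 3σ̂; sign = side of CL): 1:+C, 2:+C, 3:-*, 4:-C, 5:-B, 6:+B, 7:+C, 8:+C, 9:-C, 10:-C, 11:-C, 12:+C
Rule 1 (one point beyond the 3σ limits) is satisfied at point 3.

rule 1 at point 3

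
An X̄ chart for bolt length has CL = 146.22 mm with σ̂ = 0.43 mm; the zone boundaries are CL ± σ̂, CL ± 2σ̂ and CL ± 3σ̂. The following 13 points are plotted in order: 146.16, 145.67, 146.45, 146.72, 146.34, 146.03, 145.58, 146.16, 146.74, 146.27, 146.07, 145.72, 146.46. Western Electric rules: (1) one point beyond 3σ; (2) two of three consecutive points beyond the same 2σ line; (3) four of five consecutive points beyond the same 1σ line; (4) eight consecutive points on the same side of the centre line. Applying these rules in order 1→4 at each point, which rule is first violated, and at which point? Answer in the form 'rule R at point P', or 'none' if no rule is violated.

none

Zone of each point (C = within 1σ̂, B = 1σ̂–2σ̂, A = 2σ̂–3σ̂, * = beyond 3σ̂; sign = side of CL): 1:-C, 2:-B, 3:+C, 4:+B, 5:+C, 6:-C, 7:-B, 8:-C, 9:+B, 10:+C, 11:-C, 12:-B, 13:+C
No rule fires across all 13 points.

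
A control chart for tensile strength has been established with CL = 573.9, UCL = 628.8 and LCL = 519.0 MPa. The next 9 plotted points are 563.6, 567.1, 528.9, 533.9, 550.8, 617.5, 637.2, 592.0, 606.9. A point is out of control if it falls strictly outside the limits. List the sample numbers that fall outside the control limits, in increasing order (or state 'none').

Compare each point to [519.0, 628.8]: sample 7 = 637.2 > UCL.

7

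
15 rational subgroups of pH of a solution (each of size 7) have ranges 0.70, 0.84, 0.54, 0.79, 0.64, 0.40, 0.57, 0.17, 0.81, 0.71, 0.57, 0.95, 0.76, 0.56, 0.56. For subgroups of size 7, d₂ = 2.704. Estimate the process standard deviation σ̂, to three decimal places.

0.236

R̄ = (0.70 + 0.84 + 0.54 + 0.79 + 0.64 + 0.40 + 0.57 + 0.17 + 0.81 + 0.71 + 0.57 + 0.95 + 0.76 + 0.56 + 0.56) / 15 = 0.6380
σ̂ = R̄ / d₂ = 0.6380 / 2.704 = 0.2359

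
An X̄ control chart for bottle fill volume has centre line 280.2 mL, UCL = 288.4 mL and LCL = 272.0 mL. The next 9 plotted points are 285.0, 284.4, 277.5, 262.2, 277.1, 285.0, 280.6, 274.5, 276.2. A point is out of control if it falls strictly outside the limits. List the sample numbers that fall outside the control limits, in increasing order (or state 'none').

4

Compare each point to [272.0, 288.4]: sample 4 = 262.2 < LCL.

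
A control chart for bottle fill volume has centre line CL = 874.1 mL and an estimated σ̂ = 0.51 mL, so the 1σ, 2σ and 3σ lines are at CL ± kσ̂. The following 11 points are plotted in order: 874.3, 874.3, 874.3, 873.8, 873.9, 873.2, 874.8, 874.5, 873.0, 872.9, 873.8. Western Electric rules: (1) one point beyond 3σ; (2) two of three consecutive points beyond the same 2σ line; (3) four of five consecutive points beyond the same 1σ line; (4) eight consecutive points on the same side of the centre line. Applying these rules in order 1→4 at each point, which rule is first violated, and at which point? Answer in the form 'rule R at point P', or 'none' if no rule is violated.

Zone of each point (C = within 1σ̂, B = 1σ̂–2σ̂, A = 2σ̂–3σ̂, * = beyond 3σ̂; sign = side of CL): 1:+C, 2:+C, 3:+C, 4:-C, 5:-C, 6:-B, 7:+B, 8:+C, 9:-A, 10:-A, 11:-C
Rule 2 (two of three consecutive points beyond the same 2σ limit) is satisfied at point 10.

rule 2 at point 10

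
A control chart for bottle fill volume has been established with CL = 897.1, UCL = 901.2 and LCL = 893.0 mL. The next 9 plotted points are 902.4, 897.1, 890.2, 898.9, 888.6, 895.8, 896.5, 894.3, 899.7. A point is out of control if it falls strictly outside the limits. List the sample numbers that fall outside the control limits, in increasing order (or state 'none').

Compare each point to [893.0, 901.2]: sample 1 = 902.4 > UCL; sample 3 = 890.2 < LCL; sample 5 = 888.6 < LCL.

1, 3, 5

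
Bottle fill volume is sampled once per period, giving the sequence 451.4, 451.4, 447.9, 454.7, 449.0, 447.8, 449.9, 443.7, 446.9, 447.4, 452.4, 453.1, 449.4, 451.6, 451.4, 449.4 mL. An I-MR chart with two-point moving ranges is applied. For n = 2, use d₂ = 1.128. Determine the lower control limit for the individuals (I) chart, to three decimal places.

442.213

X̄ = (451.4 + 451.4 + 447.9 + 454.7 + 449.0 + 447.8 + 449.9 + 443.7 + 446.9 + 447.4 + 452.4 + 453.1 + 449.4 + 451.6 + 451.4 + 449.4) / 16 = 449.8375
Moving ranges: 0.0, 3.5, 6.8, 5.7, 1.2, 2.1, 6.2, 3.2, 0.5, 5.0, 0.7, 3.7, 2.2, 0.2, 2.0; M̄R̄ = 43.0000 / 15 = 2.8667
LCL = X̄ − 3·M̄R̄/d₂ = 449.8375 − 3 × 2.8667 / 1.128 = 442.2134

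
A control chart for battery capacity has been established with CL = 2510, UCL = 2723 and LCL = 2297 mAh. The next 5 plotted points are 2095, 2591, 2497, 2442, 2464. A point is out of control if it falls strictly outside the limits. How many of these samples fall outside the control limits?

1

Compare each point to [2297, 2723]: sample 1 = 2095 < LCL.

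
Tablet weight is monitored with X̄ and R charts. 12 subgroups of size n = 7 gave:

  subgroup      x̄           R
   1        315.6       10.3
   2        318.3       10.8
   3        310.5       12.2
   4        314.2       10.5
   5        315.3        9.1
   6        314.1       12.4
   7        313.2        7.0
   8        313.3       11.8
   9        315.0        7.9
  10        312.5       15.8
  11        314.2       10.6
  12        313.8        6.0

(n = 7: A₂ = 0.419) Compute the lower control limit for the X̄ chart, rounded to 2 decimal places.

X̄̄ = (315.6 + 318.3 + 310.5 + 314.2 + 315.3 + 314.1 + 313.2 + 313.3 + 315.0 + 312.5 + 314.2 + 313.8) / 12 = 3770.0000 / 12 = 314.1667
R̄ = (10.3 + 10.8 + 12.2 + 10.5 + 9.1 + 12.4 + 7.0 + 11.8 + 7.9 + 15.8 + 10.6 + 6.0) / 12 = 124.4000 / 12 = 10.3667
LCL = X̄̄ − A₂·R̄ = 314.1667 − 0.419 × 10.3667 = 309.8230

309.82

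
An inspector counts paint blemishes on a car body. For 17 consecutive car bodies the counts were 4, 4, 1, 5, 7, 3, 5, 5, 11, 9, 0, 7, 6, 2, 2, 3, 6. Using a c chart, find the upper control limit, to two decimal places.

c̄ = (4 + 4 + 1 + 5 + 7 + 3 + 5 + 5 + 11 + 9 + 0 + 7 + 6 + 2 + 2 + 3 + 6) / 17 = 80 / 17 = 4.7059
UCL = c̄ + 3√c̄ = 4.7059 + 3 × √4.7059 = 4.7059 + 3 × 2.1693 = 11.2138

11.21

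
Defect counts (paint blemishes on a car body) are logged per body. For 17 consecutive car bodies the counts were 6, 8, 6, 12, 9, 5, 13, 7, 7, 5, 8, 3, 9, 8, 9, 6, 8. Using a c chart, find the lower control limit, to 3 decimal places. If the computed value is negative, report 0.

0.000

c̄ = (6 + 8 + 6 + 12 + 9 + 5 + 13 + 7 + 7 + 5 + 8 + 3 + 9 + 8 + 9 + 6 + 8) / 17 = 129 / 17 = 7.5882
LCL = c̄ − 3√c̄ = 7.5882 − 3 × 2.7547 = -0.6758 → 0 (cannot be negative)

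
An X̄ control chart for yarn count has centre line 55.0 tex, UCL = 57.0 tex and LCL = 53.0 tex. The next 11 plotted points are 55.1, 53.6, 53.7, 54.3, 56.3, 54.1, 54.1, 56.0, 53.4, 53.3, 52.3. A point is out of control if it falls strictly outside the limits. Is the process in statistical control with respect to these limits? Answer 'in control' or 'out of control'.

Compare each point to [53.0, 57.0]: sample 11 = 52.3 < LCL.

out of control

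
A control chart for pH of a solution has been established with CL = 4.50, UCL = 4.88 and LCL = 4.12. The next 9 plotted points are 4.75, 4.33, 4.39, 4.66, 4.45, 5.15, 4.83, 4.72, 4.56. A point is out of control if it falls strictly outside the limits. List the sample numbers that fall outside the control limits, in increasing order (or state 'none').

6

Compare each point to [4.12, 4.88]: sample 6 = 5.15 > UCL.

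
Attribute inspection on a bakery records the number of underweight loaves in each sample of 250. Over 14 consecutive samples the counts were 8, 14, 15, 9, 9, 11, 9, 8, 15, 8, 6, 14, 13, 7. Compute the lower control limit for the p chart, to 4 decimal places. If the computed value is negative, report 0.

0.0038

p̄ = Σdᵢ / (k·n) = 146 / (14 × 250) = 0.04171
LCL = p̄ − 3·√(p̄(1−p̄)/n) = 0.04171 − 3 × 0.01265 = 0.00378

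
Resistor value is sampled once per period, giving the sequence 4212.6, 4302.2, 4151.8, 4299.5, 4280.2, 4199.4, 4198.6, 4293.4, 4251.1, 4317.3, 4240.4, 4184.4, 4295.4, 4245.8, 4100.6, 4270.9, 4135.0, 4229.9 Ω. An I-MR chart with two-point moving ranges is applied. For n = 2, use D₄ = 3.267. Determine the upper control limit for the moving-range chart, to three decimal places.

294.357

Moving ranges: 89.6, 150.4, 147.7, 19.3, 80.8, 0.8, 94.8, 42.3, 66.2, 76.9, 56.0, 111.0, 49.6, 145.2, 170.3, 135.9, 94.9; M̄R̄ = 1531.7000 / 17 = 90.1000
UCL_MR = D₄·M̄R̄ = 3.267 × 90.1000 = 294.3567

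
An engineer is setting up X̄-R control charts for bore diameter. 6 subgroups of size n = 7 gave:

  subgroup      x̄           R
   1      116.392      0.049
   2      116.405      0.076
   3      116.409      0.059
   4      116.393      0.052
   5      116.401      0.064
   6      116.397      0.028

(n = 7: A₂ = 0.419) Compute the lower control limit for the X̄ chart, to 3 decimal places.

X̄̄ = (116.392 + 116.405 + 116.409 + 116.393 + 116.401 + 116.397) / 6 = 698.3970 / 6 = 116.3995
R̄ = (0.049 + 0.076 + 0.059 + 0.052 + 0.064 + 0.028) / 6 = 0.3280 / 6 = 0.0547
LCL = X̄̄ − A₂·R̄ = 116.3995 − 0.419 × 0.0547 = 116.3766

116.377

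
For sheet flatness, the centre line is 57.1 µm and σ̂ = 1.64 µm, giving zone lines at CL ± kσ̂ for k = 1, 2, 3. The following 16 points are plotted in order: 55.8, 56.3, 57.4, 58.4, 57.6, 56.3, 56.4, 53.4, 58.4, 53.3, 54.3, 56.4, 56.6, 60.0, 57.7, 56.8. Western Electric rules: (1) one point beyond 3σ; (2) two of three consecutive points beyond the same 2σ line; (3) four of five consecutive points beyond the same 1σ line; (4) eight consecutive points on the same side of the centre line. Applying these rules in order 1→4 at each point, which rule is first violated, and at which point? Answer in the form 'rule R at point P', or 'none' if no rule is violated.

Zone of each point (C = within 1σ̂, B = 1σ̂–2σ̂, A = 2σ̂–3σ̂, * = beyond 3σ̂; sign = side of CL): 1:-C, 2:-C, 3:+C, 4:+C, 5:+C, 6:-C, 7:-C, 8:-A, 9:+C, 10:-A, 11:-B, 12:-C, 13:-C, 14:+B, 15:+C, 16:-C
Rule 2 (two of three consecutive points beyond the same 2σ limit) is satisfied at point 10.

rule 2 at point 10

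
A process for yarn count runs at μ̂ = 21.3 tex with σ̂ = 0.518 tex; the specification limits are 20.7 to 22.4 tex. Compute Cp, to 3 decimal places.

0.547

Cp = (USL − LSL) / (6σ̂) = (22.4 − 20.7) / (6 × 0.518) = 1.7000 / 3.1080 = 0.5470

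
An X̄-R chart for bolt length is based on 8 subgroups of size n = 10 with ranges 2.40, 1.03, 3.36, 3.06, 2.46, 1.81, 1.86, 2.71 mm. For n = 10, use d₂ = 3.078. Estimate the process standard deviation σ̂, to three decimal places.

0.759

R̄ = (2.40 + 1.03 + 3.36 + 3.06 + 2.46 + 1.81 + 1.86 + 2.71) / 8 = 2.3363
σ̂ = R̄ / d₂ = 2.3363 / 3.078 = 0.7590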